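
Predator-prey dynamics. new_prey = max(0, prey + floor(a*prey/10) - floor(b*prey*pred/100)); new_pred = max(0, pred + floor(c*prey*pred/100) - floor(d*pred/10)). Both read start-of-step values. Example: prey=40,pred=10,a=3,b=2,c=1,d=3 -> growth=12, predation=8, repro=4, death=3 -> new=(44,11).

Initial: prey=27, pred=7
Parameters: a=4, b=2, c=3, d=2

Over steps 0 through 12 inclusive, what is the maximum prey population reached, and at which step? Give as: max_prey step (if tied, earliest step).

Step 1: prey: 27+10-3=34; pred: 7+5-1=11
Step 2: prey: 34+13-7=40; pred: 11+11-2=20
Step 3: prey: 40+16-16=40; pred: 20+24-4=40
Step 4: prey: 40+16-32=24; pred: 40+48-8=80
Step 5: prey: 24+9-38=0; pred: 80+57-16=121
Step 6: prey: 0+0-0=0; pred: 121+0-24=97
Step 7: prey: 0+0-0=0; pred: 97+0-19=78
Step 8: prey: 0+0-0=0; pred: 78+0-15=63
Step 9: prey: 0+0-0=0; pred: 63+0-12=51
Step 10: prey: 0+0-0=0; pred: 51+0-10=41
Step 11: prey: 0+0-0=0; pred: 41+0-8=33
Step 12: prey: 0+0-0=0; pred: 33+0-6=27
Max prey = 40 at step 2

Answer: 40 2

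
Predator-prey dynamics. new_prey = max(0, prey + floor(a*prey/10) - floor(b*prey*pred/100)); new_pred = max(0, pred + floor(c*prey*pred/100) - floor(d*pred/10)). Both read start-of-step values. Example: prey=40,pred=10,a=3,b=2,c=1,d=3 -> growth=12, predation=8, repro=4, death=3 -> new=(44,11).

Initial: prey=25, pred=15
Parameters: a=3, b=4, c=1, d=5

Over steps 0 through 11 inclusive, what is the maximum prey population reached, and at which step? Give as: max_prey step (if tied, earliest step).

Answer: 72 11

Derivation:
Step 1: prey: 25+7-15=17; pred: 15+3-7=11
Step 2: prey: 17+5-7=15; pred: 11+1-5=7
Step 3: prey: 15+4-4=15; pred: 7+1-3=5
Step 4: prey: 15+4-3=16; pred: 5+0-2=3
Step 5: prey: 16+4-1=19; pred: 3+0-1=2
Step 6: prey: 19+5-1=23; pred: 2+0-1=1
Step 7: prey: 23+6-0=29; pred: 1+0-0=1
Step 8: prey: 29+8-1=36; pred: 1+0-0=1
Step 9: prey: 36+10-1=45; pred: 1+0-0=1
Step 10: prey: 45+13-1=57; pred: 1+0-0=1
Step 11: prey: 57+17-2=72; pred: 1+0-0=1
Max prey = 72 at step 11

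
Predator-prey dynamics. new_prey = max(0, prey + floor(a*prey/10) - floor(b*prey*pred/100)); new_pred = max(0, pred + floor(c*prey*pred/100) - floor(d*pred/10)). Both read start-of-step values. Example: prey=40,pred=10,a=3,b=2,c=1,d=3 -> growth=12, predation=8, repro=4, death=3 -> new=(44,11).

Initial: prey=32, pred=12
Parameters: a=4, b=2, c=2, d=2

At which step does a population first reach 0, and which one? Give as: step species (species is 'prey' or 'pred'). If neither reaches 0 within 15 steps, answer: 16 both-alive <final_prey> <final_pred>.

Answer: 6 prey

Derivation:
Step 1: prey: 32+12-7=37; pred: 12+7-2=17
Step 2: prey: 37+14-12=39; pred: 17+12-3=26
Step 3: prey: 39+15-20=34; pred: 26+20-5=41
Step 4: prey: 34+13-27=20; pred: 41+27-8=60
Step 5: prey: 20+8-24=4; pred: 60+24-12=72
Step 6: prey: 4+1-5=0; pred: 72+5-14=63
First extinction: prey at step 6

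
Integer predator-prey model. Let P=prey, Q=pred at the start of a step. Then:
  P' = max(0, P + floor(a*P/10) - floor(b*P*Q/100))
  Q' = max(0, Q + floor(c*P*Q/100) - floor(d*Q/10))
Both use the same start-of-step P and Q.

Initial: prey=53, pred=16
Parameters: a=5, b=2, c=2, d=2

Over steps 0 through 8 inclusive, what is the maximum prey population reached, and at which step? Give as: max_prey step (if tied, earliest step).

Answer: 63 1

Derivation:
Step 1: prey: 53+26-16=63; pred: 16+16-3=29
Step 2: prey: 63+31-36=58; pred: 29+36-5=60
Step 3: prey: 58+29-69=18; pred: 60+69-12=117
Step 4: prey: 18+9-42=0; pred: 117+42-23=136
Step 5: prey: 0+0-0=0; pred: 136+0-27=109
Step 6: prey: 0+0-0=0; pred: 109+0-21=88
Step 7: prey: 0+0-0=0; pred: 88+0-17=71
Step 8: prey: 0+0-0=0; pred: 71+0-14=57
Max prey = 63 at step 1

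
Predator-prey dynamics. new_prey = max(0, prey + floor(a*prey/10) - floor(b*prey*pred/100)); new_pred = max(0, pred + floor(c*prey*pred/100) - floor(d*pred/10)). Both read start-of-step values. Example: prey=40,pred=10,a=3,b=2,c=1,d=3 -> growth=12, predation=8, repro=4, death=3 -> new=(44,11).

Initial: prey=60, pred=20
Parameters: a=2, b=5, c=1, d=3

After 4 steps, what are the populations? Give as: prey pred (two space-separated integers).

Answer: 0 12

Derivation:
Step 1: prey: 60+12-60=12; pred: 20+12-6=26
Step 2: prey: 12+2-15=0; pred: 26+3-7=22
Step 3: prey: 0+0-0=0; pred: 22+0-6=16
Step 4: prey: 0+0-0=0; pred: 16+0-4=12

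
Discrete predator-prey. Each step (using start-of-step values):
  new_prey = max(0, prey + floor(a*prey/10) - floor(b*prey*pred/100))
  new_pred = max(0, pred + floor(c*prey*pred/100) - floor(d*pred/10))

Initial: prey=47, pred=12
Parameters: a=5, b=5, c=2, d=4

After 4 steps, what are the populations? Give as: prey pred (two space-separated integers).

Answer: 1 20

Derivation:
Step 1: prey: 47+23-28=42; pred: 12+11-4=19
Step 2: prey: 42+21-39=24; pred: 19+15-7=27
Step 3: prey: 24+12-32=4; pred: 27+12-10=29
Step 4: prey: 4+2-5=1; pred: 29+2-11=20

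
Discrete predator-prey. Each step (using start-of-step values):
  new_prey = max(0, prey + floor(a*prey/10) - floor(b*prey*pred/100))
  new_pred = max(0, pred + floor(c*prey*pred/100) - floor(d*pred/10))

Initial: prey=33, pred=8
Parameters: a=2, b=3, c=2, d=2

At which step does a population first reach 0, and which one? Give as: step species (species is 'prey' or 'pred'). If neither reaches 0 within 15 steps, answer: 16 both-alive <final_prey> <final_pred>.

Step 1: prey: 33+6-7=32; pred: 8+5-1=12
Step 2: prey: 32+6-11=27; pred: 12+7-2=17
Step 3: prey: 27+5-13=19; pred: 17+9-3=23
Step 4: prey: 19+3-13=9; pred: 23+8-4=27
Step 5: prey: 9+1-7=3; pred: 27+4-5=26
Step 6: prey: 3+0-2=1; pred: 26+1-5=22
Step 7: prey: 1+0-0=1; pred: 22+0-4=18
Step 8: prey: 1+0-0=1; pred: 18+0-3=15
Step 9: prey: 1+0-0=1; pred: 15+0-3=12
Step 10: prey: 1+0-0=1; pred: 12+0-2=10
Step 11: prey: 1+0-0=1; pred: 10+0-2=8
Step 12: prey: 1+0-0=1; pred: 8+0-1=7
Step 13: prey: 1+0-0=1; pred: 7+0-1=6
Step 14: prey: 1+0-0=1; pred: 6+0-1=5
Step 15: prey: 1+0-0=1; pred: 5+0-1=4
No extinction within 15 steps

Answer: 16 both-alive 1 4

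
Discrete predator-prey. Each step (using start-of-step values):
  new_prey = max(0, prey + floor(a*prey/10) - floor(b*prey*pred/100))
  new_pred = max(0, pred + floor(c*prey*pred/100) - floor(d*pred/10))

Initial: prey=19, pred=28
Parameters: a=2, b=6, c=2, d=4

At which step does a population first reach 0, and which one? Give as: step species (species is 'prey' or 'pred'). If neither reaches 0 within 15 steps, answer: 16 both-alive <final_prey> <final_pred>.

Step 1: prey: 19+3-31=0; pred: 28+10-11=27
First extinction: prey at step 1

Answer: 1 prey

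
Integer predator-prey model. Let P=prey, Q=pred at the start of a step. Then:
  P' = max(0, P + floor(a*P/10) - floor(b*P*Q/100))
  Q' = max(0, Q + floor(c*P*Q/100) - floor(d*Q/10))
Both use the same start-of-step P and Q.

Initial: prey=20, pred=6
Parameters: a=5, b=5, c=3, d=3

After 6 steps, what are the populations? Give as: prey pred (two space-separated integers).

Answer: 0 26

Derivation:
Step 1: prey: 20+10-6=24; pred: 6+3-1=8
Step 2: prey: 24+12-9=27; pred: 8+5-2=11
Step 3: prey: 27+13-14=26; pred: 11+8-3=16
Step 4: prey: 26+13-20=19; pred: 16+12-4=24
Step 5: prey: 19+9-22=6; pred: 24+13-7=30
Step 6: prey: 6+3-9=0; pred: 30+5-9=26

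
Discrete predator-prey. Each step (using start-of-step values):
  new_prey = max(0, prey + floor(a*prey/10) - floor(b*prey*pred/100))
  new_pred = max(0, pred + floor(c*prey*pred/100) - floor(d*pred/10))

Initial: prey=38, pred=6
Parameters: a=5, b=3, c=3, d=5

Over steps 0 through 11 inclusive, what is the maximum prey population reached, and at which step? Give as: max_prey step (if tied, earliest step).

Step 1: prey: 38+19-6=51; pred: 6+6-3=9
Step 2: prey: 51+25-13=63; pred: 9+13-4=18
Step 3: prey: 63+31-34=60; pred: 18+34-9=43
Step 4: prey: 60+30-77=13; pred: 43+77-21=99
Step 5: prey: 13+6-38=0; pred: 99+38-49=88
Step 6: prey: 0+0-0=0; pred: 88+0-44=44
Step 7: prey: 0+0-0=0; pred: 44+0-22=22
Step 8: prey: 0+0-0=0; pred: 22+0-11=11
Step 9: prey: 0+0-0=0; pred: 11+0-5=6
Step 10: prey: 0+0-0=0; pred: 6+0-3=3
Step 11: prey: 0+0-0=0; pred: 3+0-1=2
Max prey = 63 at step 2

Answer: 63 2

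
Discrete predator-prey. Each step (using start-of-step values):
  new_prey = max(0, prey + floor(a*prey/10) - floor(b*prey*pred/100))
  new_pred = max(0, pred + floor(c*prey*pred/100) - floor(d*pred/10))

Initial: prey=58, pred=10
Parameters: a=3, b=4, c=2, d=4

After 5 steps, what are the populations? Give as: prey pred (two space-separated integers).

Step 1: prey: 58+17-23=52; pred: 10+11-4=17
Step 2: prey: 52+15-35=32; pred: 17+17-6=28
Step 3: prey: 32+9-35=6; pred: 28+17-11=34
Step 4: prey: 6+1-8=0; pred: 34+4-13=25
Step 5: prey: 0+0-0=0; pred: 25+0-10=15

Answer: 0 15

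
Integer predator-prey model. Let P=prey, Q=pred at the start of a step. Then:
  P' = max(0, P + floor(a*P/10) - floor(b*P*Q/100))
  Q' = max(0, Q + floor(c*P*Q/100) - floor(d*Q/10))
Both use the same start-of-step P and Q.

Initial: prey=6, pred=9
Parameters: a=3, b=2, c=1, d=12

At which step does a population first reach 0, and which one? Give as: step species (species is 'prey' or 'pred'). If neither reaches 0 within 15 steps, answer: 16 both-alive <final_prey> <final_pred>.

Answer: 1 pred

Derivation:
Step 1: prey: 6+1-1=6; pred: 9+0-10=0
First extinction: pred at step 1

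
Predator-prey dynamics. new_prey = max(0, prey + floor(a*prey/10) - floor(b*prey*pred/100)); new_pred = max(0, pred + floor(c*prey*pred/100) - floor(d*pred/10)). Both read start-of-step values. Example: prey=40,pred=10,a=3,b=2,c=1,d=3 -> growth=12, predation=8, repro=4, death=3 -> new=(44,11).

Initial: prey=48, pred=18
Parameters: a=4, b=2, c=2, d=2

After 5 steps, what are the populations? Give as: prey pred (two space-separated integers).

Answer: 0 72

Derivation:
Step 1: prey: 48+19-17=50; pred: 18+17-3=32
Step 2: prey: 50+20-32=38; pred: 32+32-6=58
Step 3: prey: 38+15-44=9; pred: 58+44-11=91
Step 4: prey: 9+3-16=0; pred: 91+16-18=89
Step 5: prey: 0+0-0=0; pred: 89+0-17=72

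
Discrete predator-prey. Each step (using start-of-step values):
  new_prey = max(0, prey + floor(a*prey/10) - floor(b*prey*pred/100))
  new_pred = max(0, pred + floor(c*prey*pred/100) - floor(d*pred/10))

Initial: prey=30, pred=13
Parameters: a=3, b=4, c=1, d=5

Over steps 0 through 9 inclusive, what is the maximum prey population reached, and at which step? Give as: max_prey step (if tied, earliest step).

Answer: 68 9

Derivation:
Step 1: prey: 30+9-15=24; pred: 13+3-6=10
Step 2: prey: 24+7-9=22; pred: 10+2-5=7
Step 3: prey: 22+6-6=22; pred: 7+1-3=5
Step 4: prey: 22+6-4=24; pred: 5+1-2=4
Step 5: prey: 24+7-3=28; pred: 4+0-2=2
Step 6: prey: 28+8-2=34; pred: 2+0-1=1
Step 7: prey: 34+10-1=43; pred: 1+0-0=1
Step 8: prey: 43+12-1=54; pred: 1+0-0=1
Step 9: prey: 54+16-2=68; pred: 1+0-0=1
Max prey = 68 at step 9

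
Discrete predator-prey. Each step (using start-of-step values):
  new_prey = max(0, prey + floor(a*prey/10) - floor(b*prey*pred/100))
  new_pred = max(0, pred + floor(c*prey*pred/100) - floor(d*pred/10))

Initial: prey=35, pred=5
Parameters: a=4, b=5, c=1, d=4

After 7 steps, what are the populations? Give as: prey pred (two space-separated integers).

Answer: 90 12

Derivation:
Step 1: prey: 35+14-8=41; pred: 5+1-2=4
Step 2: prey: 41+16-8=49; pred: 4+1-1=4
Step 3: prey: 49+19-9=59; pred: 4+1-1=4
Step 4: prey: 59+23-11=71; pred: 4+2-1=5
Step 5: prey: 71+28-17=82; pred: 5+3-2=6
Step 6: prey: 82+32-24=90; pred: 6+4-2=8
Step 7: prey: 90+36-36=90; pred: 8+7-3=12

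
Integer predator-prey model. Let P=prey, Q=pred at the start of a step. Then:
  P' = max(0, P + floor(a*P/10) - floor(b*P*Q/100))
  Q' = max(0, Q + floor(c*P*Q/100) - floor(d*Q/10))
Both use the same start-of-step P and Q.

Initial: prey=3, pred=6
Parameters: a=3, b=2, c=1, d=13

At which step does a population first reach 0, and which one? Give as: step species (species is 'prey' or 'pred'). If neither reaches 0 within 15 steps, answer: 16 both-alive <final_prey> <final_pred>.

Step 1: prey: 3+0-0=3; pred: 6+0-7=0
First extinction: pred at step 1

Answer: 1 pred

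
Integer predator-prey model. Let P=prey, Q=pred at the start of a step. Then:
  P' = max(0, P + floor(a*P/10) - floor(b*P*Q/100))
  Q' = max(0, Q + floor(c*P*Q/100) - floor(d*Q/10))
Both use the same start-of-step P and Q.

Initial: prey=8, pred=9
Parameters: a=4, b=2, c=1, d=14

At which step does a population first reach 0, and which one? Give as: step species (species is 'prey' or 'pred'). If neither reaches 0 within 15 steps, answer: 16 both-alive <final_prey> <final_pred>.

Answer: 1 pred

Derivation:
Step 1: prey: 8+3-1=10; pred: 9+0-12=0
First extinction: pred at step 1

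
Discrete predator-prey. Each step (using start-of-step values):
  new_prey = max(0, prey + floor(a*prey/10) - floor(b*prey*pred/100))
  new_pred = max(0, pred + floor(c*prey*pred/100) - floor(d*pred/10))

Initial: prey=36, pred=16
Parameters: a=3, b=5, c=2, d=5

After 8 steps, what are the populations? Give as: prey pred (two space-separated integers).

Step 1: prey: 36+10-28=18; pred: 16+11-8=19
Step 2: prey: 18+5-17=6; pred: 19+6-9=16
Step 3: prey: 6+1-4=3; pred: 16+1-8=9
Step 4: prey: 3+0-1=2; pred: 9+0-4=5
Step 5: prey: 2+0-0=2; pred: 5+0-2=3
Step 6: prey: 2+0-0=2; pred: 3+0-1=2
Step 7: prey: 2+0-0=2; pred: 2+0-1=1
Step 8: prey: 2+0-0=2; pred: 1+0-0=1

Answer: 2 1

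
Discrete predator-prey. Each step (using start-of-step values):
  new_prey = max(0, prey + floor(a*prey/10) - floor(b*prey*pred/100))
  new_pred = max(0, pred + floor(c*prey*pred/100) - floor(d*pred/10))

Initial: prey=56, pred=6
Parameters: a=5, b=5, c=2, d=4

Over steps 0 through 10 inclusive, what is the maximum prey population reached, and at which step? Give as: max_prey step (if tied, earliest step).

Answer: 68 1

Derivation:
Step 1: prey: 56+28-16=68; pred: 6+6-2=10
Step 2: prey: 68+34-34=68; pred: 10+13-4=19
Step 3: prey: 68+34-64=38; pred: 19+25-7=37
Step 4: prey: 38+19-70=0; pred: 37+28-14=51
Step 5: prey: 0+0-0=0; pred: 51+0-20=31
Step 6: prey: 0+0-0=0; pred: 31+0-12=19
Step 7: prey: 0+0-0=0; pred: 19+0-7=12
Step 8: prey: 0+0-0=0; pred: 12+0-4=8
Step 9: prey: 0+0-0=0; pred: 8+0-3=5
Step 10: prey: 0+0-0=0; pred: 5+0-2=3
Max prey = 68 at step 1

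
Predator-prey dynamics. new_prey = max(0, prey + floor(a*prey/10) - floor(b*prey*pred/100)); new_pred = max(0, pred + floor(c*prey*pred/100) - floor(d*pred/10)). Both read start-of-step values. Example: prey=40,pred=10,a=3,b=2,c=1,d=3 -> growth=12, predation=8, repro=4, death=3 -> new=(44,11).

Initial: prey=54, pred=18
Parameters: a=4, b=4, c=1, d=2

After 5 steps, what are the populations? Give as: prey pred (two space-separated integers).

Step 1: prey: 54+21-38=37; pred: 18+9-3=24
Step 2: prey: 37+14-35=16; pred: 24+8-4=28
Step 3: prey: 16+6-17=5; pred: 28+4-5=27
Step 4: prey: 5+2-5=2; pred: 27+1-5=23
Step 5: prey: 2+0-1=1; pred: 23+0-4=19

Answer: 1 19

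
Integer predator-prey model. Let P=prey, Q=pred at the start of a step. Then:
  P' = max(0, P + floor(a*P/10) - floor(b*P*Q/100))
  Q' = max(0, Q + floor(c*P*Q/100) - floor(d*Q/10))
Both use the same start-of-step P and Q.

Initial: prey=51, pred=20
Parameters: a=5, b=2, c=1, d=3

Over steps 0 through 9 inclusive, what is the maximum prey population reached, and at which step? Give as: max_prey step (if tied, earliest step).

Step 1: prey: 51+25-20=56; pred: 20+10-6=24
Step 2: prey: 56+28-26=58; pred: 24+13-7=30
Step 3: prey: 58+29-34=53; pred: 30+17-9=38
Step 4: prey: 53+26-40=39; pred: 38+20-11=47
Step 5: prey: 39+19-36=22; pred: 47+18-14=51
Step 6: prey: 22+11-22=11; pred: 51+11-15=47
Step 7: prey: 11+5-10=6; pred: 47+5-14=38
Step 8: prey: 6+3-4=5; pred: 38+2-11=29
Step 9: prey: 5+2-2=5; pred: 29+1-8=22
Max prey = 58 at step 2

Answer: 58 2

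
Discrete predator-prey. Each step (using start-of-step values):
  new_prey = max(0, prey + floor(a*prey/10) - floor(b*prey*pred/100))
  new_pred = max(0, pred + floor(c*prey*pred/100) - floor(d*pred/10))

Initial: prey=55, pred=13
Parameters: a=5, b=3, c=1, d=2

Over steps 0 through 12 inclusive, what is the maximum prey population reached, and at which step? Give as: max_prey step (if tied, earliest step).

Step 1: prey: 55+27-21=61; pred: 13+7-2=18
Step 2: prey: 61+30-32=59; pred: 18+10-3=25
Step 3: prey: 59+29-44=44; pred: 25+14-5=34
Step 4: prey: 44+22-44=22; pred: 34+14-6=42
Step 5: prey: 22+11-27=6; pred: 42+9-8=43
Step 6: prey: 6+3-7=2; pred: 43+2-8=37
Step 7: prey: 2+1-2=1; pred: 37+0-7=30
Step 8: prey: 1+0-0=1; pred: 30+0-6=24
Step 9: prey: 1+0-0=1; pred: 24+0-4=20
Step 10: prey: 1+0-0=1; pred: 20+0-4=16
Step 11: prey: 1+0-0=1; pred: 16+0-3=13
Step 12: prey: 1+0-0=1; pred: 13+0-2=11
Max prey = 61 at step 1

Answer: 61 1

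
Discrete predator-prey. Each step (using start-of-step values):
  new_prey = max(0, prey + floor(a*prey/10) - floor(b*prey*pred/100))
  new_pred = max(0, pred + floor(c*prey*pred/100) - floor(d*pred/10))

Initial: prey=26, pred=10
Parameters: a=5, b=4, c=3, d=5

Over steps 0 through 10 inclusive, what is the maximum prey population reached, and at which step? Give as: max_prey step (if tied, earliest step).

Answer: 30 2

Derivation:
Step 1: prey: 26+13-10=29; pred: 10+7-5=12
Step 2: prey: 29+14-13=30; pred: 12+10-6=16
Step 3: prey: 30+15-19=26; pred: 16+14-8=22
Step 4: prey: 26+13-22=17; pred: 22+17-11=28
Step 5: prey: 17+8-19=6; pred: 28+14-14=28
Step 6: prey: 6+3-6=3; pred: 28+5-14=19
Step 7: prey: 3+1-2=2; pred: 19+1-9=11
Step 8: prey: 2+1-0=3; pred: 11+0-5=6
Step 9: prey: 3+1-0=4; pred: 6+0-3=3
Step 10: prey: 4+2-0=6; pred: 3+0-1=2
Max prey = 30 at step 2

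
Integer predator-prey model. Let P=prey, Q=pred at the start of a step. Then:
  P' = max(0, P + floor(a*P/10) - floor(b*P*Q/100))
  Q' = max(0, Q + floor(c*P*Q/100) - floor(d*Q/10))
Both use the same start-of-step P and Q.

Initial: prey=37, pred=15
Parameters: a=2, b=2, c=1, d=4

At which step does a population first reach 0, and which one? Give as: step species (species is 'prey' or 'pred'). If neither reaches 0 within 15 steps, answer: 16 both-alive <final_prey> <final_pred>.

Step 1: prey: 37+7-11=33; pred: 15+5-6=14
Step 2: prey: 33+6-9=30; pred: 14+4-5=13
Step 3: prey: 30+6-7=29; pred: 13+3-5=11
Step 4: prey: 29+5-6=28; pred: 11+3-4=10
Step 5: prey: 28+5-5=28; pred: 10+2-4=8
Step 6: prey: 28+5-4=29; pred: 8+2-3=7
Step 7: prey: 29+5-4=30; pred: 7+2-2=7
Step 8: prey: 30+6-4=32; pred: 7+2-2=7
Step 9: prey: 32+6-4=34; pred: 7+2-2=7
Step 10: prey: 34+6-4=36; pred: 7+2-2=7
Step 11: prey: 36+7-5=38; pred: 7+2-2=7
Step 12: prey: 38+7-5=40; pred: 7+2-2=7
Step 13: prey: 40+8-5=43; pred: 7+2-2=7
Step 14: prey: 43+8-6=45; pred: 7+3-2=8
Step 15: prey: 45+9-7=47; pred: 8+3-3=8
No extinction within 15 steps

Answer: 16 both-alive 47 8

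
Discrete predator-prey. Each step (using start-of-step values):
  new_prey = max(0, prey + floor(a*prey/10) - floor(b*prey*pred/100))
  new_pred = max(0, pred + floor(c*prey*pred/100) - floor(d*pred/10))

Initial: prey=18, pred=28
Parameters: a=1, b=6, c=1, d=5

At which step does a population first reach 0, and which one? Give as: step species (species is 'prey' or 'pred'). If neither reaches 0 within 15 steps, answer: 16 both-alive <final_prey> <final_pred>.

Step 1: prey: 18+1-30=0; pred: 28+5-14=19
First extinction: prey at step 1

Answer: 1 prey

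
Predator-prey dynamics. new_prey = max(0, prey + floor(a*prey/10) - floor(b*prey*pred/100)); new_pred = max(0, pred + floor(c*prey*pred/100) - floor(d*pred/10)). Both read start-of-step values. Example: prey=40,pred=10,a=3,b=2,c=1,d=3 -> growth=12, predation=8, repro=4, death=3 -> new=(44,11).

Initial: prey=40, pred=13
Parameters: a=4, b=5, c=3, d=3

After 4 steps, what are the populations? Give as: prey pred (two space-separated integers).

Answer: 0 24

Derivation:
Step 1: prey: 40+16-26=30; pred: 13+15-3=25
Step 2: prey: 30+12-37=5; pred: 25+22-7=40
Step 3: prey: 5+2-10=0; pred: 40+6-12=34
Step 4: prey: 0+0-0=0; pred: 34+0-10=24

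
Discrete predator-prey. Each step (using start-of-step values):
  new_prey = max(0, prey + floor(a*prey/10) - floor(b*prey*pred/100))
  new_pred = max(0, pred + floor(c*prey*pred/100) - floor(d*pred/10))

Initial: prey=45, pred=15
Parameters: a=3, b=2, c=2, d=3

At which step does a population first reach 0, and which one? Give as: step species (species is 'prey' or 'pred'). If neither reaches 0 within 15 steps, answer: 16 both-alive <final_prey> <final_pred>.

Answer: 16 both-alive 1 3

Derivation:
Step 1: prey: 45+13-13=45; pred: 15+13-4=24
Step 2: prey: 45+13-21=37; pred: 24+21-7=38
Step 3: prey: 37+11-28=20; pred: 38+28-11=55
Step 4: prey: 20+6-22=4; pred: 55+22-16=61
Step 5: prey: 4+1-4=1; pred: 61+4-18=47
Step 6: prey: 1+0-0=1; pred: 47+0-14=33
Step 7: prey: 1+0-0=1; pred: 33+0-9=24
Step 8: prey: 1+0-0=1; pred: 24+0-7=17
Step 9: prey: 1+0-0=1; pred: 17+0-5=12
Step 10: prey: 1+0-0=1; pred: 12+0-3=9
Step 11: prey: 1+0-0=1; pred: 9+0-2=7
Step 12: prey: 1+0-0=1; pred: 7+0-2=5
Step 13: prey: 1+0-0=1; pred: 5+0-1=4
Step 14: prey: 1+0-0=1; pred: 4+0-1=3
Step 15: prey: 1+0-0=1; pred: 3+0-0=3
No extinction within 15 steps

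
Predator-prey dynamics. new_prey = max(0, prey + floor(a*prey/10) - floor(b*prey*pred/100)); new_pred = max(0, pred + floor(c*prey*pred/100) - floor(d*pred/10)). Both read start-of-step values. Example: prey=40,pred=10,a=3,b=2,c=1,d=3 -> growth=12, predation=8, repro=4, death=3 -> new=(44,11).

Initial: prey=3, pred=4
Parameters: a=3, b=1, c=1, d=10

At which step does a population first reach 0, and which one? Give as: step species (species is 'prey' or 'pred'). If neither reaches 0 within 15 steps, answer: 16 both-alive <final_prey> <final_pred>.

Answer: 1 pred

Derivation:
Step 1: prey: 3+0-0=3; pred: 4+0-4=0
First extinction: pred at step 1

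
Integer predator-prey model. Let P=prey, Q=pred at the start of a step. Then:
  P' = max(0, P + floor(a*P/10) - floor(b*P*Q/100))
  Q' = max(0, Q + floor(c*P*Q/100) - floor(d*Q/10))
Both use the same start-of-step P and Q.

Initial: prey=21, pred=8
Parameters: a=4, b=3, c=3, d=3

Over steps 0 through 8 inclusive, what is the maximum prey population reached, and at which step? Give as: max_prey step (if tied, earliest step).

Answer: 26 2

Derivation:
Step 1: prey: 21+8-5=24; pred: 8+5-2=11
Step 2: prey: 24+9-7=26; pred: 11+7-3=15
Step 3: prey: 26+10-11=25; pred: 15+11-4=22
Step 4: prey: 25+10-16=19; pred: 22+16-6=32
Step 5: prey: 19+7-18=8; pred: 32+18-9=41
Step 6: prey: 8+3-9=2; pred: 41+9-12=38
Step 7: prey: 2+0-2=0; pred: 38+2-11=29
Step 8: prey: 0+0-0=0; pred: 29+0-8=21
Max prey = 26 at step 2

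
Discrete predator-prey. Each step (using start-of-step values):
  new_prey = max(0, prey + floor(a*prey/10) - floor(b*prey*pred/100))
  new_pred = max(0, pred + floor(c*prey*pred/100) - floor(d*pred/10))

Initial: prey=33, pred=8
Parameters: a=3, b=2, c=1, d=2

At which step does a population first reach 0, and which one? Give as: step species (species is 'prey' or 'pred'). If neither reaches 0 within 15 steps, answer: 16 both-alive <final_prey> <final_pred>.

Step 1: prey: 33+9-5=37; pred: 8+2-1=9
Step 2: prey: 37+11-6=42; pred: 9+3-1=11
Step 3: prey: 42+12-9=45; pred: 11+4-2=13
Step 4: prey: 45+13-11=47; pred: 13+5-2=16
Step 5: prey: 47+14-15=46; pred: 16+7-3=20
Step 6: prey: 46+13-18=41; pred: 20+9-4=25
Step 7: prey: 41+12-20=33; pred: 25+10-5=30
Step 8: prey: 33+9-19=23; pred: 30+9-6=33
Step 9: prey: 23+6-15=14; pred: 33+7-6=34
Step 10: prey: 14+4-9=9; pred: 34+4-6=32
Step 11: prey: 9+2-5=6; pred: 32+2-6=28
Step 12: prey: 6+1-3=4; pred: 28+1-5=24
Step 13: prey: 4+1-1=4; pred: 24+0-4=20
Step 14: prey: 4+1-1=4; pred: 20+0-4=16
Step 15: prey: 4+1-1=4; pred: 16+0-3=13
No extinction within 15 steps

Answer: 16 both-alive 4 13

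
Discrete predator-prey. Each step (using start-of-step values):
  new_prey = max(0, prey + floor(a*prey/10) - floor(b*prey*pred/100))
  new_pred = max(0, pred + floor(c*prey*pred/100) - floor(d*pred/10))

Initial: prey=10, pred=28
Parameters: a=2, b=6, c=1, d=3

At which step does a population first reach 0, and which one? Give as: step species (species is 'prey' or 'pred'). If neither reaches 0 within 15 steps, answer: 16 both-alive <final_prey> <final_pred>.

Answer: 1 prey

Derivation:
Step 1: prey: 10+2-16=0; pred: 28+2-8=22
First extinction: prey at step 1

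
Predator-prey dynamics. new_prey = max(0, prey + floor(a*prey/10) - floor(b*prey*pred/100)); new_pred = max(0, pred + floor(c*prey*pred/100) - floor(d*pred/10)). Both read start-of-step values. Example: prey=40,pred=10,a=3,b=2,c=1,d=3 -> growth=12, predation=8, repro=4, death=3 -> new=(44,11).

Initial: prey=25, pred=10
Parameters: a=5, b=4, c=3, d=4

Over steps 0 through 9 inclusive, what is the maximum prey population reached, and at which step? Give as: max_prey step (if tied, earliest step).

Step 1: prey: 25+12-10=27; pred: 10+7-4=13
Step 2: prey: 27+13-14=26; pred: 13+10-5=18
Step 3: prey: 26+13-18=21; pred: 18+14-7=25
Step 4: prey: 21+10-21=10; pred: 25+15-10=30
Step 5: prey: 10+5-12=3; pred: 30+9-12=27
Step 6: prey: 3+1-3=1; pred: 27+2-10=19
Step 7: prey: 1+0-0=1; pred: 19+0-7=12
Step 8: prey: 1+0-0=1; pred: 12+0-4=8
Step 9: prey: 1+0-0=1; pred: 8+0-3=5
Max prey = 27 at step 1

Answer: 27 1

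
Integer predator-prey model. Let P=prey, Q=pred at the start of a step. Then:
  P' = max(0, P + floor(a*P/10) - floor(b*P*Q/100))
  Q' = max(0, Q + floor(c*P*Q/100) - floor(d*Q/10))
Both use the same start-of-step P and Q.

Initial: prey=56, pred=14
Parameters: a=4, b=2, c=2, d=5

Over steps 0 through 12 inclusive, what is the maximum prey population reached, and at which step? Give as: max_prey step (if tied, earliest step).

Step 1: prey: 56+22-15=63; pred: 14+15-7=22
Step 2: prey: 63+25-27=61; pred: 22+27-11=38
Step 3: prey: 61+24-46=39; pred: 38+46-19=65
Step 4: prey: 39+15-50=4; pred: 65+50-32=83
Step 5: prey: 4+1-6=0; pred: 83+6-41=48
Step 6: prey: 0+0-0=0; pred: 48+0-24=24
Step 7: prey: 0+0-0=0; pred: 24+0-12=12
Step 8: prey: 0+0-0=0; pred: 12+0-6=6
Step 9: prey: 0+0-0=0; pred: 6+0-3=3
Step 10: prey: 0+0-0=0; pred: 3+0-1=2
Step 11: prey: 0+0-0=0; pred: 2+0-1=1
Step 12: prey: 0+0-0=0; pred: 1+0-0=1
Max prey = 63 at step 1

Answer: 63 1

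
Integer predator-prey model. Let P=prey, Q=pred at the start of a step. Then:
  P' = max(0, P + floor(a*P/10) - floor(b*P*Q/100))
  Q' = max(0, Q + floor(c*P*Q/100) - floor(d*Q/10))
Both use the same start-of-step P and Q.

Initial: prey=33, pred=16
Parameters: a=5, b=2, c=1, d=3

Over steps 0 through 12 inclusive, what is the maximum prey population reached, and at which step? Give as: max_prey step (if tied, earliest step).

Answer: 55 4

Derivation:
Step 1: prey: 33+16-10=39; pred: 16+5-4=17
Step 2: prey: 39+19-13=45; pred: 17+6-5=18
Step 3: prey: 45+22-16=51; pred: 18+8-5=21
Step 4: prey: 51+25-21=55; pred: 21+10-6=25
Step 5: prey: 55+27-27=55; pred: 25+13-7=31
Step 6: prey: 55+27-34=48; pred: 31+17-9=39
Step 7: prey: 48+24-37=35; pred: 39+18-11=46
Step 8: prey: 35+17-32=20; pred: 46+16-13=49
Step 9: prey: 20+10-19=11; pred: 49+9-14=44
Step 10: prey: 11+5-9=7; pred: 44+4-13=35
Step 11: prey: 7+3-4=6; pred: 35+2-10=27
Step 12: prey: 6+3-3=6; pred: 27+1-8=20
Max prey = 55 at step 4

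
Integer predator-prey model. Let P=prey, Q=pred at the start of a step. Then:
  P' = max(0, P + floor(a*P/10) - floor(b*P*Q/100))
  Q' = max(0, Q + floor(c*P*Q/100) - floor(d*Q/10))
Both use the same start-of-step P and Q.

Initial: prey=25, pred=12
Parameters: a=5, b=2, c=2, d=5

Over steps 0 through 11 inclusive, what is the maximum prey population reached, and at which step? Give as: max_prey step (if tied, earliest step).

Answer: 56 4

Derivation:
Step 1: prey: 25+12-6=31; pred: 12+6-6=12
Step 2: prey: 31+15-7=39; pred: 12+7-6=13
Step 3: prey: 39+19-10=48; pred: 13+10-6=17
Step 4: prey: 48+24-16=56; pred: 17+16-8=25
Step 5: prey: 56+28-28=56; pred: 25+28-12=41
Step 6: prey: 56+28-45=39; pred: 41+45-20=66
Step 7: prey: 39+19-51=7; pred: 66+51-33=84
Step 8: prey: 7+3-11=0; pred: 84+11-42=53
Step 9: prey: 0+0-0=0; pred: 53+0-26=27
Step 10: prey: 0+0-0=0; pred: 27+0-13=14
Step 11: prey: 0+0-0=0; pred: 14+0-7=7
Max prey = 56 at step 4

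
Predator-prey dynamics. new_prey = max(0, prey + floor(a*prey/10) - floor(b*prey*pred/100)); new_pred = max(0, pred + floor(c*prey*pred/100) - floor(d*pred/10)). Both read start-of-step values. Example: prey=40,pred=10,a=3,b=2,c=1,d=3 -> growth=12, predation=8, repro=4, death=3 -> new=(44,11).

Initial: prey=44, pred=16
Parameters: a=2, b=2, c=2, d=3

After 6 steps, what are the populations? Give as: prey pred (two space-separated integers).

Step 1: prey: 44+8-14=38; pred: 16+14-4=26
Step 2: prey: 38+7-19=26; pred: 26+19-7=38
Step 3: prey: 26+5-19=12; pred: 38+19-11=46
Step 4: prey: 12+2-11=3; pred: 46+11-13=44
Step 5: prey: 3+0-2=1; pred: 44+2-13=33
Step 6: prey: 1+0-0=1; pred: 33+0-9=24

Answer: 1 24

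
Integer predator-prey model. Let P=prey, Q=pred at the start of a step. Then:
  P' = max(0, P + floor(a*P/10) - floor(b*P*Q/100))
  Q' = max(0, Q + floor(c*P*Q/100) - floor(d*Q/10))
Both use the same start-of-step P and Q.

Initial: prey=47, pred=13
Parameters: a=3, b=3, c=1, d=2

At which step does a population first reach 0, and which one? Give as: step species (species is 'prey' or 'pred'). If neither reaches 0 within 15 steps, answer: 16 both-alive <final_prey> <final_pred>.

Step 1: prey: 47+14-18=43; pred: 13+6-2=17
Step 2: prey: 43+12-21=34; pred: 17+7-3=21
Step 3: prey: 34+10-21=23; pred: 21+7-4=24
Step 4: prey: 23+6-16=13; pred: 24+5-4=25
Step 5: prey: 13+3-9=7; pred: 25+3-5=23
Step 6: prey: 7+2-4=5; pred: 23+1-4=20
Step 7: prey: 5+1-3=3; pred: 20+1-4=17
Step 8: prey: 3+0-1=2; pred: 17+0-3=14
Step 9: prey: 2+0-0=2; pred: 14+0-2=12
Step 10: prey: 2+0-0=2; pred: 12+0-2=10
Step 11: prey: 2+0-0=2; pred: 10+0-2=8
Step 12: prey: 2+0-0=2; pred: 8+0-1=7
Step 13: prey: 2+0-0=2; pred: 7+0-1=6
Step 14: prey: 2+0-0=2; pred: 6+0-1=5
Step 15: prey: 2+0-0=2; pred: 5+0-1=4
No extinction within 15 steps

Answer: 16 both-alive 2 4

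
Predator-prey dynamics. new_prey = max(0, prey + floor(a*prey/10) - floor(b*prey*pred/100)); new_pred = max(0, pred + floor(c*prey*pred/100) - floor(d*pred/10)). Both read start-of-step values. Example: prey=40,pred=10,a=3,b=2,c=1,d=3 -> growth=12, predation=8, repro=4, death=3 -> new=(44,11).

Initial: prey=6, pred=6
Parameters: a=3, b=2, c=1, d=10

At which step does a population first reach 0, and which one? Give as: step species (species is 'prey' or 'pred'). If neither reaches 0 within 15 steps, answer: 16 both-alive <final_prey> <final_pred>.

Answer: 1 pred

Derivation:
Step 1: prey: 6+1-0=7; pred: 6+0-6=0
First extinction: pred at step 1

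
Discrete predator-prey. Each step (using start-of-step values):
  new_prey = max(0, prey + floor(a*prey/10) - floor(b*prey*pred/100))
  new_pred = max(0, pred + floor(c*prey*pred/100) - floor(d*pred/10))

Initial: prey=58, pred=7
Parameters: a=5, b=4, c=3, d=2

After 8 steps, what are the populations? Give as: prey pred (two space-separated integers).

Step 1: prey: 58+29-16=71; pred: 7+12-1=18
Step 2: prey: 71+35-51=55; pred: 18+38-3=53
Step 3: prey: 55+27-116=0; pred: 53+87-10=130
Step 4: prey: 0+0-0=0; pred: 130+0-26=104
Step 5: prey: 0+0-0=0; pred: 104+0-20=84
Step 6: prey: 0+0-0=0; pred: 84+0-16=68
Step 7: prey: 0+0-0=0; pred: 68+0-13=55
Step 8: prey: 0+0-0=0; pred: 55+0-11=44

Answer: 0 44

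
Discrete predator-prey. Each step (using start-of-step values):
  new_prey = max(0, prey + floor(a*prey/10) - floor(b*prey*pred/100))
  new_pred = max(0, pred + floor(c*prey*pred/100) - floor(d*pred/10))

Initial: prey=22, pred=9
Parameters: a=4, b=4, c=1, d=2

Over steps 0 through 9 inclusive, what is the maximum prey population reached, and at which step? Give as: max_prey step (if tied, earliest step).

Step 1: prey: 22+8-7=23; pred: 9+1-1=9
Step 2: prey: 23+9-8=24; pred: 9+2-1=10
Step 3: prey: 24+9-9=24; pred: 10+2-2=10
Step 4: prey: 24+9-9=24; pred: 10+2-2=10
Step 5: prey: 24+9-9=24; pred: 10+2-2=10
Step 6: prey: 24+9-9=24; pred: 10+2-2=10
Step 7: prey: 24+9-9=24; pred: 10+2-2=10
Step 8: prey: 24+9-9=24; pred: 10+2-2=10
Step 9: prey: 24+9-9=24; pred: 10+2-2=10
Max prey = 24 at step 2

Answer: 24 2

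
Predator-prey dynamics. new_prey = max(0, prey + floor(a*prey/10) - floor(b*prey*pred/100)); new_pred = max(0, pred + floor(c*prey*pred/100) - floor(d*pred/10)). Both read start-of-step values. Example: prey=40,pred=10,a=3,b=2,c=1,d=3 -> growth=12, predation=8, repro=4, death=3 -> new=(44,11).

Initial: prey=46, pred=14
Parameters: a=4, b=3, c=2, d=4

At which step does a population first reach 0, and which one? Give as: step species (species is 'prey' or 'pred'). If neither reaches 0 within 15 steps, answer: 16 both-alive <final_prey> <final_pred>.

Step 1: prey: 46+18-19=45; pred: 14+12-5=21
Step 2: prey: 45+18-28=35; pred: 21+18-8=31
Step 3: prey: 35+14-32=17; pred: 31+21-12=40
Step 4: prey: 17+6-20=3; pred: 40+13-16=37
Step 5: prey: 3+1-3=1; pred: 37+2-14=25
Step 6: prey: 1+0-0=1; pred: 25+0-10=15
Step 7: prey: 1+0-0=1; pred: 15+0-6=9
Step 8: prey: 1+0-0=1; pred: 9+0-3=6
Step 9: prey: 1+0-0=1; pred: 6+0-2=4
Step 10: prey: 1+0-0=1; pred: 4+0-1=3
Step 11: prey: 1+0-0=1; pred: 3+0-1=2
Step 12: prey: 1+0-0=1; pred: 2+0-0=2
Steps 13-15: state stable at prey=1, pred=2 (no change)
No extinction within 15 steps

Answer: 16 both-alive 1 2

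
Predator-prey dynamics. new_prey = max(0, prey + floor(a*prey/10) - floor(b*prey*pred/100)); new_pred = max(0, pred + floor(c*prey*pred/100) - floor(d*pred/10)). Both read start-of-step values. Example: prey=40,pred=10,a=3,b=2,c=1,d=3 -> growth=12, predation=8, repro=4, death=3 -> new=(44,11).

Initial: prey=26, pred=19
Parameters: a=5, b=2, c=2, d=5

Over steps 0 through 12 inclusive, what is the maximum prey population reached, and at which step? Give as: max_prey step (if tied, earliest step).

Answer: 37 3

Derivation:
Step 1: prey: 26+13-9=30; pred: 19+9-9=19
Step 2: prey: 30+15-11=34; pred: 19+11-9=21
Step 3: prey: 34+17-14=37; pred: 21+14-10=25
Step 4: prey: 37+18-18=37; pred: 25+18-12=31
Step 5: prey: 37+18-22=33; pred: 31+22-15=38
Step 6: prey: 33+16-25=24; pred: 38+25-19=44
Step 7: prey: 24+12-21=15; pred: 44+21-22=43
Step 8: prey: 15+7-12=10; pred: 43+12-21=34
Step 9: prey: 10+5-6=9; pred: 34+6-17=23
Step 10: prey: 9+4-4=9; pred: 23+4-11=16
Step 11: prey: 9+4-2=11; pred: 16+2-8=10
Step 12: prey: 11+5-2=14; pred: 10+2-5=7
Max prey = 37 at step 3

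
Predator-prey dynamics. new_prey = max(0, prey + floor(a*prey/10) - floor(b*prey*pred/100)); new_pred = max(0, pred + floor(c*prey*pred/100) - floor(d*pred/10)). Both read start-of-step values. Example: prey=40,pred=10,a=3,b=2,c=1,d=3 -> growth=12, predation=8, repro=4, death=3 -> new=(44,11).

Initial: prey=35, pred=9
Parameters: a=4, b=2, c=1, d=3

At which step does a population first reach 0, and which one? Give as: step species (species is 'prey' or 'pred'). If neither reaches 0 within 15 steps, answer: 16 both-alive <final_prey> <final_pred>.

Answer: 16 both-alive 1 8

Derivation:
Step 1: prey: 35+14-6=43; pred: 9+3-2=10
Step 2: prey: 43+17-8=52; pred: 10+4-3=11
Step 3: prey: 52+20-11=61; pred: 11+5-3=13
Step 4: prey: 61+24-15=70; pred: 13+7-3=17
Step 5: prey: 70+28-23=75; pred: 17+11-5=23
Step 6: prey: 75+30-34=71; pred: 23+17-6=34
Step 7: prey: 71+28-48=51; pred: 34+24-10=48
Step 8: prey: 51+20-48=23; pred: 48+24-14=58
Step 9: prey: 23+9-26=6; pred: 58+13-17=54
Step 10: prey: 6+2-6=2; pred: 54+3-16=41
Step 11: prey: 2+0-1=1; pred: 41+0-12=29
Step 12: prey: 1+0-0=1; pred: 29+0-8=21
Step 13: prey: 1+0-0=1; pred: 21+0-6=15
Step 14: prey: 1+0-0=1; pred: 15+0-4=11
Step 15: prey: 1+0-0=1; pred: 11+0-3=8
No extinction within 15 steps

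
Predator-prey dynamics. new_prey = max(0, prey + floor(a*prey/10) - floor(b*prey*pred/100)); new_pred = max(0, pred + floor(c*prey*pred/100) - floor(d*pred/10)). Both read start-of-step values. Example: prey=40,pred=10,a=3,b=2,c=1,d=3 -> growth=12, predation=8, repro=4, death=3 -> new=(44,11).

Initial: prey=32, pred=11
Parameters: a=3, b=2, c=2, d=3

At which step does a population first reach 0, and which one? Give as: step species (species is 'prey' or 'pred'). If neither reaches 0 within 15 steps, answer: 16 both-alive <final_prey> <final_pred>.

Answer: 16 both-alive 1 3

Derivation:
Step 1: prey: 32+9-7=34; pred: 11+7-3=15
Step 2: prey: 34+10-10=34; pred: 15+10-4=21
Step 3: prey: 34+10-14=30; pred: 21+14-6=29
Step 4: prey: 30+9-17=22; pred: 29+17-8=38
Step 5: prey: 22+6-16=12; pred: 38+16-11=43
Step 6: prey: 12+3-10=5; pred: 43+10-12=41
Step 7: prey: 5+1-4=2; pred: 41+4-12=33
Step 8: prey: 2+0-1=1; pred: 33+1-9=25
Step 9: prey: 1+0-0=1; pred: 25+0-7=18
Step 10: prey: 1+0-0=1; pred: 18+0-5=13
Step 11: prey: 1+0-0=1; pred: 13+0-3=10
Step 12: prey: 1+0-0=1; pred: 10+0-3=7
Step 13: prey: 1+0-0=1; pred: 7+0-2=5
Step 14: prey: 1+0-0=1; pred: 5+0-1=4
Step 15: prey: 1+0-0=1; pred: 4+0-1=3
No extinction within 15 steps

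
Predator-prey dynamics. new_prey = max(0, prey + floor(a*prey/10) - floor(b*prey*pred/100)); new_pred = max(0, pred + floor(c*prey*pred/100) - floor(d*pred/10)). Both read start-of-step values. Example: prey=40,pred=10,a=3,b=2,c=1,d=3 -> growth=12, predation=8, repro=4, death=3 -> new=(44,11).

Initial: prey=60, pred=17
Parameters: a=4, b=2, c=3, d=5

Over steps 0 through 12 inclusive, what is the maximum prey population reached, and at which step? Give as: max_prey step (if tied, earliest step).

Step 1: prey: 60+24-20=64; pred: 17+30-8=39
Step 2: prey: 64+25-49=40; pred: 39+74-19=94
Step 3: prey: 40+16-75=0; pred: 94+112-47=159
Step 4: prey: 0+0-0=0; pred: 159+0-79=80
Step 5: prey: 0+0-0=0; pred: 80+0-40=40
Step 6: prey: 0+0-0=0; pred: 40+0-20=20
Step 7: prey: 0+0-0=0; pred: 20+0-10=10
Step 8: prey: 0+0-0=0; pred: 10+0-5=5
Step 9: prey: 0+0-0=0; pred: 5+0-2=3
Step 10: prey: 0+0-0=0; pred: 3+0-1=2
Step 11: prey: 0+0-0=0; pred: 2+0-1=1
Step 12: prey: 0+0-0=0; pred: 1+0-0=1
Max prey = 64 at step 1

Answer: 64 1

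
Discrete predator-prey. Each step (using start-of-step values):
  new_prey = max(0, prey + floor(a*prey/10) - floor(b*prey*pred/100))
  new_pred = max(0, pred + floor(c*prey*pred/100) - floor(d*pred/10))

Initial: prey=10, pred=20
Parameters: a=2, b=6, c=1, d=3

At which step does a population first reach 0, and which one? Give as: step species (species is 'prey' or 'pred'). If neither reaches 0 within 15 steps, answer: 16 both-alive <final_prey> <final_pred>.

Step 1: prey: 10+2-12=0; pred: 20+2-6=16
First extinction: prey at step 1

Answer: 1 prey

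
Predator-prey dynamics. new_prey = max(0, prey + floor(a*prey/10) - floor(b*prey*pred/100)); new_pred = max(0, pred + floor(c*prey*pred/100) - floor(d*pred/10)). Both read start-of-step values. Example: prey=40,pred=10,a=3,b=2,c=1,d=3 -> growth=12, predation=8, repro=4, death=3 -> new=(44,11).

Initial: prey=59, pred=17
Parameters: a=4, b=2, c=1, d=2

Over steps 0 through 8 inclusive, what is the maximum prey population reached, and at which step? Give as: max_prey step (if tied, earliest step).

Answer: 62 1

Derivation:
Step 1: prey: 59+23-20=62; pred: 17+10-3=24
Step 2: prey: 62+24-29=57; pred: 24+14-4=34
Step 3: prey: 57+22-38=41; pred: 34+19-6=47
Step 4: prey: 41+16-38=19; pred: 47+19-9=57
Step 5: prey: 19+7-21=5; pred: 57+10-11=56
Step 6: prey: 5+2-5=2; pred: 56+2-11=47
Step 7: prey: 2+0-1=1; pred: 47+0-9=38
Step 8: prey: 1+0-0=1; pred: 38+0-7=31
Max prey = 62 at step 1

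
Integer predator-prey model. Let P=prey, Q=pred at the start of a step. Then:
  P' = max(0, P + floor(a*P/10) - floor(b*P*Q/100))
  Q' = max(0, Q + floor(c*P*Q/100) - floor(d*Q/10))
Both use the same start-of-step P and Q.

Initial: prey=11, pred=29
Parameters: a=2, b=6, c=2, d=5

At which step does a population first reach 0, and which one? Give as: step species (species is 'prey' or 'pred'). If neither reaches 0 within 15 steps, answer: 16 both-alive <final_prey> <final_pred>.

Step 1: prey: 11+2-19=0; pred: 29+6-14=21
First extinction: prey at step 1

Answer: 1 prey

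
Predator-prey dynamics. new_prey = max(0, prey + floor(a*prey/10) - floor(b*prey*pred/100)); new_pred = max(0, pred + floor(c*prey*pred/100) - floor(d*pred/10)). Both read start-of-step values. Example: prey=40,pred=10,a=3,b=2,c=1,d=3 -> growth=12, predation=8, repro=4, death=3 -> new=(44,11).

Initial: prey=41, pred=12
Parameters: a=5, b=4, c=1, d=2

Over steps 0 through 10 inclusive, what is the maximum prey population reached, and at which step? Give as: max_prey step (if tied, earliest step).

Answer: 42 1

Derivation:
Step 1: prey: 41+20-19=42; pred: 12+4-2=14
Step 2: prey: 42+21-23=40; pred: 14+5-2=17
Step 3: prey: 40+20-27=33; pred: 17+6-3=20
Step 4: prey: 33+16-26=23; pred: 20+6-4=22
Step 5: prey: 23+11-20=14; pred: 22+5-4=23
Step 6: prey: 14+7-12=9; pred: 23+3-4=22
Step 7: prey: 9+4-7=6; pred: 22+1-4=19
Step 8: prey: 6+3-4=5; pred: 19+1-3=17
Step 9: prey: 5+2-3=4; pred: 17+0-3=14
Step 10: prey: 4+2-2=4; pred: 14+0-2=12
Max prey = 42 at step 1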